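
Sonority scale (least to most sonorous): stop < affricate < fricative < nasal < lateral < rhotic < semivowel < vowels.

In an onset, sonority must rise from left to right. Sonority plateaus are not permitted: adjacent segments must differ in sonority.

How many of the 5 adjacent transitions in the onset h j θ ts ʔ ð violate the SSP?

3

/h/ — fricative, sonority 3.
/j/ — semivowel, sonority 7.
/θ/ — fricative, sonority 3.
/ts/ — affricate, sonority 2.
/ʔ/ — stop, sonority 1.
/ð/ — fricative, sonority 3.
/h/→/j/: 3→7 (rises) — ok.
/j/→/θ/: 7→3 (does not rise) — violation.
/θ/→/ts/: 3→2 (does not rise) — violation.
/ts/→/ʔ/: 2→1 (does not rise) — violation.
/ʔ/→/ð/: 1→3 (rises) — ok.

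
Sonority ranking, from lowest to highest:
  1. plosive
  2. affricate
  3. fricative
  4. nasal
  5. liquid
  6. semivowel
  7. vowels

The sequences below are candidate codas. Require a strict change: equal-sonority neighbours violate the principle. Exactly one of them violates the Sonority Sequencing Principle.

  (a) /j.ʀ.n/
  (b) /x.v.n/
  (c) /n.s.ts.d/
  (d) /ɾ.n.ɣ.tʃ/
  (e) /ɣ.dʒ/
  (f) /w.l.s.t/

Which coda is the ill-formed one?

(a) /j.ʀ.n/: profile 6-5-4 — obeys.
(b) /x.v.n/: profile 3-3-4 — violates.
(c) /n.s.ts.d/: profile 4-3-2-1 — obeys.
(d) /ɾ.n.ɣ.tʃ/: profile 5-4-3-2 — obeys.
(e) /ɣ.dʒ/: profile 3-2 — obeys.
(f) /w.l.s.t/: profile 6-5-3-1 — obeys.

b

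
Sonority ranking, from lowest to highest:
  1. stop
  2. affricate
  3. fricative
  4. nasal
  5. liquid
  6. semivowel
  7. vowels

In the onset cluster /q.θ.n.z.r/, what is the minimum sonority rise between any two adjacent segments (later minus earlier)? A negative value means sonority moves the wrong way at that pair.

-1

/q/ is a stop (sonority 1).
/θ/ is a fricative (sonority 3).
/n/ is a nasal (sonority 4).
/z/ is a fricative (sonority 3).
/r/ is a liquid (sonority 5).
/q/→/θ/: change +2.
/θ/→/n/: change +1.
/n/→/z/: change -1.
/z/→/r/: change +2.
Minimum = -1.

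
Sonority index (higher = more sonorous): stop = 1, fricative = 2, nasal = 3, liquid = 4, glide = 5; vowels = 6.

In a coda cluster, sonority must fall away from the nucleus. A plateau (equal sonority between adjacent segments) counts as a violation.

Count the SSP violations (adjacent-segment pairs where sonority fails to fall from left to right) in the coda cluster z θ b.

1

/z/: fricative = 2.
/θ/: fricative = 2.
/b/: stop = 1.
/z/→/θ/: 2→2 (plateau) — violation.
/θ/→/b/: 2→1 (falls) — ok.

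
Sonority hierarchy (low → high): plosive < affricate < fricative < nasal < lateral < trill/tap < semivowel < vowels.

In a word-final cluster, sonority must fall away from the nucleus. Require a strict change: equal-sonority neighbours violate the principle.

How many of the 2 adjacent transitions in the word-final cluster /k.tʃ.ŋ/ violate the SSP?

/k/ is a plosive (sonority 1).
/tʃ/ is an affricate (sonority 2).
/ŋ/ is a nasal (sonority 4).
/k/→/tʃ/: 1→2 (does not fall) — violation.
/tʃ/→/ŋ/: 2→4 (does not fall) — violation.

2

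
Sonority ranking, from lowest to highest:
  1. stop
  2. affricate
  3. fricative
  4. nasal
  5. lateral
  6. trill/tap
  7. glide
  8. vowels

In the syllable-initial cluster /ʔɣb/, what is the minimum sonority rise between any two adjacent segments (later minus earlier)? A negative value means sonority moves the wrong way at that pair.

-2

/ʔ/ is a stop (sonority 1).
/ɣ/ is a fricative (sonority 3).
/b/ is a stop (sonority 1).
/ʔ/→/ɣ/: change +2.
/ɣ/→/b/: change -2.
Minimum = -2.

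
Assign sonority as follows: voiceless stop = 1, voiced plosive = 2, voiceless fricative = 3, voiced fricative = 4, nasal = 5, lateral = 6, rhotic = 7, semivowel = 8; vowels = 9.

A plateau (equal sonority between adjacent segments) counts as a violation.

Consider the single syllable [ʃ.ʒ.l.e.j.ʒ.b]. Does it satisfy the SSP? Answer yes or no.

yes

Onset: /ʃ/ is a voiceless fricative (sonority 3), /ʒ/ is a voiced fricative (sonority 4), /l/ is a lateral (sonority 6); then the nucleus /e/ (sonority 9).
Onset profile 3-4-6-9 — rises to the nucleus.
Coda: /j/ is a semivowel (sonority 8), /ʒ/ is a voiced fricative (sonority 4), /b/ is a voiced plosive (sonority 2).
Coda profile 9-8-4-2 — falls from the nucleus.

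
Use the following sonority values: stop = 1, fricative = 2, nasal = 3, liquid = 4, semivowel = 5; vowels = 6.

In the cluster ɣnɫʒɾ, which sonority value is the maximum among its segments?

/ɣ/ is a fricative (sonority 2).
/n/ is a nasal (sonority 3).
/ɫ/ is a liquid (sonority 4).
/ʒ/ is a fricative (sonority 2).
/ɾ/ is a liquid (sonority 4).
The maximum is 4.

4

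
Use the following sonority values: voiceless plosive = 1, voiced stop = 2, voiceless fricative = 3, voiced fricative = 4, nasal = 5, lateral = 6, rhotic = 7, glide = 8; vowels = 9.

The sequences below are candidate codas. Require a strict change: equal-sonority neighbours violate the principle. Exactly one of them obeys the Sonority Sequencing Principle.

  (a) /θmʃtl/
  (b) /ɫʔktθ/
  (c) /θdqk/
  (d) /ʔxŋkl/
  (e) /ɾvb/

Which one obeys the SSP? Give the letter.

(a) sonority 3-5-3-1-6: ill-formed.
(b) sonority 6-1-1-1-3: ill-formed.
(c) sonority 3-2-1-1: ill-formed.
(d) sonority 1-3-5-1-6: ill-formed.
(e) sonority 7-4-2: well-formed.

e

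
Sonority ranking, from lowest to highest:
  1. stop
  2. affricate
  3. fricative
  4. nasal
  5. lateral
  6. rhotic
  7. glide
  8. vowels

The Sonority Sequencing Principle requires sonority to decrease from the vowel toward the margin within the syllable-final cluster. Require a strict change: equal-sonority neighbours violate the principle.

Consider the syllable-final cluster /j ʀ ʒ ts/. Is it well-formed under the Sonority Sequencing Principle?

yes

/j/: glide = 7.
/ʀ/: rhotic = 6.
/ʒ/: fricative = 3.
/ts/: affricate = 2.
The profile 7-6-3-2 strictly falls, so the syllable-final cluster satisfies the SSP.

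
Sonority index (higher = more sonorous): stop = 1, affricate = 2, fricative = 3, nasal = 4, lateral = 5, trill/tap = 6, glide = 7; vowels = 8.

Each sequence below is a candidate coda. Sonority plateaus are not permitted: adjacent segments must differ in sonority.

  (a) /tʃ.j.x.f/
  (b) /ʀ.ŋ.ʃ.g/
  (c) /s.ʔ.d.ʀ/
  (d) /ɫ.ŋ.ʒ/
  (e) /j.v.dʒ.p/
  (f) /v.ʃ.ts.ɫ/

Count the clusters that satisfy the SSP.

3

(a) /tʃ.j.x.f/: profile 2-7-3-3 — violates.
(b) /ʀ.ŋ.ʃ.g/: profile 6-4-3-1 — obeys.
(c) /s.ʔ.d.ʀ/: profile 3-1-1-6 — violates.
(d) /ɫ.ŋ.ʒ/: profile 5-4-3 — obeys.
(e) /j.v.dʒ.p/: profile 7-3-2-1 — obeys.
(f) /v.ʃ.ts.ɫ/: profile 3-3-2-5 — violates.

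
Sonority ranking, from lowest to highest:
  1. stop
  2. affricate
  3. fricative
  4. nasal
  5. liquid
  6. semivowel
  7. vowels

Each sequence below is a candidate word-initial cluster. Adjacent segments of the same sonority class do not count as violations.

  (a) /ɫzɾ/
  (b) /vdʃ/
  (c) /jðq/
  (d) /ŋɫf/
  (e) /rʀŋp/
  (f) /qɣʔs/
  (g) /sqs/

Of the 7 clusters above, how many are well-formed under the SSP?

(a) sonority 5-3-5: ill-formed.
(b) sonority 3-1-3: ill-formed.
(c) sonority 6-3-1: ill-formed.
(d) sonority 4-5-3: ill-formed.
(e) sonority 5-5-4-1: ill-formed.
(f) sonority 1-3-1-3: ill-formed.
(g) sonority 3-1-3: ill-formed.

0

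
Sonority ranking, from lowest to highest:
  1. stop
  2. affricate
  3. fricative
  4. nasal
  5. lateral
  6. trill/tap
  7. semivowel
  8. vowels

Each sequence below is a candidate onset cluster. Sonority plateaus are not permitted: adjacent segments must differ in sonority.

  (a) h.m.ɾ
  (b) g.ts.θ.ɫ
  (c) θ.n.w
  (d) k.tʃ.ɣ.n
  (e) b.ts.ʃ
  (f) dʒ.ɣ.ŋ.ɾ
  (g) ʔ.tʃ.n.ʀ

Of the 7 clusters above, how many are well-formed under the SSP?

(a) 3-4-6 → obeys
(b) 1-2-3-5 → obeys
(c) 3-4-7 → obeys
(d) 1-2-3-4 → obeys
(e) 1-2-3 → obeys
(f) 2-3-4-6 → obeys
(g) 1-2-4-6 → obeys

7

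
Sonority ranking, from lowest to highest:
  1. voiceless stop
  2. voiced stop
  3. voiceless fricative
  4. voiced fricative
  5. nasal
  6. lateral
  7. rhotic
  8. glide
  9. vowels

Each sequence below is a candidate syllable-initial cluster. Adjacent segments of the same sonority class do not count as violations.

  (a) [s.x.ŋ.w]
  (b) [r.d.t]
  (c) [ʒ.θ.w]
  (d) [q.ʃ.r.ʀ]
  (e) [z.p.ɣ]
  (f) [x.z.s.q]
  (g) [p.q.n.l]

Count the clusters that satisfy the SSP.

3

(a) [s.x.ŋ.w]: profile 3-3-5-8 — obeys.
(b) [r.d.t]: profile 7-2-1 — violates.
(c) [ʒ.θ.w]: profile 4-3-8 — violates.
(d) [q.ʃ.r.ʀ]: profile 1-3-7-7 — obeys.
(e) [z.p.ɣ]: profile 4-1-4 — violates.
(f) [x.z.s.q]: profile 3-4-3-1 — violates.
(g) [p.q.n.l]: profile 1-1-5-6 — obeys.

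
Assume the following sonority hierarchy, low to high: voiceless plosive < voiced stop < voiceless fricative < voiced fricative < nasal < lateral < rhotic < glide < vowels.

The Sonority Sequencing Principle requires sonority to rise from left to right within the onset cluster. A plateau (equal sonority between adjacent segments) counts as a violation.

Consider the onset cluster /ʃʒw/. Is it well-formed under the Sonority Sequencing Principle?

/ʃ/: voiceless fricative = 3.
/ʒ/: voiced fricative = 4.
/w/: glide = 8.
The profile 3-4-8 strictly rises, so the onset cluster satisfies the SSP.

yes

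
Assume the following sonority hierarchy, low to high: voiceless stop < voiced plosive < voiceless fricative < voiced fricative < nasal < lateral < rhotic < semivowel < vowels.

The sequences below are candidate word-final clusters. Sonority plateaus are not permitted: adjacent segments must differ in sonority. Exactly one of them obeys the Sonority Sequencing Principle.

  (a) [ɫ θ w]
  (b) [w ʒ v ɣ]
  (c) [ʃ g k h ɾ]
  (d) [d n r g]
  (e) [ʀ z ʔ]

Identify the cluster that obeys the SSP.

(a) 6-3-8 → violates
(b) 8-4-4-4 → violates
(c) 3-2-1-3-7 → violates
(d) 2-5-7-2 → violates
(e) 7-4-1 → obeys

e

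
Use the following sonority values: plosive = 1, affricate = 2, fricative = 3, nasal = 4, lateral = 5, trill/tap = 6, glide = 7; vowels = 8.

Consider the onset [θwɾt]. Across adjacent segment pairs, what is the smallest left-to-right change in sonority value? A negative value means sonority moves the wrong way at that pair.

/θ/ — fricative, sonority 3.
/w/ — glide, sonority 7.
/ɾ/ — trill/tap, sonority 6.
/t/ — plosive, sonority 1.
/θ/→/w/: change +4.
/w/→/ɾ/: change -1.
/ɾ/→/t/: change -5.
Minimum = -5.

-5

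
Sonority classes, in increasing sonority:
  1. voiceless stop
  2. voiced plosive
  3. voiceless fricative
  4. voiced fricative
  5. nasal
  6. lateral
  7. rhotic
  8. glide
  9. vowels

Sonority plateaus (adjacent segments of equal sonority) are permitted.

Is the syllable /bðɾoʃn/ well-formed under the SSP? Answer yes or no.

no

Onset: /b/ is a voiced plosive (sonority 2), /ð/ is a voiced fricative (sonority 4), /ɾ/ is a rhotic (sonority 7); then the nucleus /o/ (sonority 9).
Onset profile 2-4-7-9 — rises to the nucleus.
Coda: /ʃ/ is a voiceless fricative (sonority 3), /n/ is a nasal (sonority 5).
Coda profile 9-3-5 — does not fall throughout.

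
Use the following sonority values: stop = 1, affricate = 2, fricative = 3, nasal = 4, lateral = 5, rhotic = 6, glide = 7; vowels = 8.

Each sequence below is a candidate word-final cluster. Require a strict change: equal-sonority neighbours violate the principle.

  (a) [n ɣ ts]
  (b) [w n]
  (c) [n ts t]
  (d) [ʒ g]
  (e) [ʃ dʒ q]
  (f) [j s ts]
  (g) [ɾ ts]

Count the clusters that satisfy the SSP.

7

(a) 4-3-2 → obeys
(b) 7-4 → obeys
(c) 4-2-1 → obeys
(d) 3-1 → obeys
(e) 3-2-1 → obeys
(f) 7-3-2 → obeys
(g) 6-2 → obeys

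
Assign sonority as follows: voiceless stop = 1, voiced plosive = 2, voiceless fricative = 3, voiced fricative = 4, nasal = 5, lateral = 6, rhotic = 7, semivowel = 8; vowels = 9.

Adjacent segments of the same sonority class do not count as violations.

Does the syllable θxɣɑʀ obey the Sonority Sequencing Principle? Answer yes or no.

Onset: /θ/ is a voiceless fricative (sonority 3), /x/ is a voiceless fricative (sonority 3), /ɣ/ is a voiced fricative (sonority 4); then the nucleus /ɑ/ (sonority 9).
Onset profile 3-3-4-9 — rises to the nucleus.
Coda: /ʀ/ is a rhotic (sonority 7).
Coda profile 9-7 — falls from the nucleus.

yes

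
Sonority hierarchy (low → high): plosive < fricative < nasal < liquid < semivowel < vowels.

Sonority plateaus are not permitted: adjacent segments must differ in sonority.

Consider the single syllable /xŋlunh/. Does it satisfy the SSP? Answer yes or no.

Onset: /x/ is a fricative (sonority 2), /ŋ/ is a nasal (sonority 3), /l/ is a liquid (sonority 4); then the nucleus /u/ (sonority 6).
Onset profile 2-3-4-6 — rises to the nucleus.
Coda: /n/ is a nasal (sonority 3), /h/ is a fricative (sonority 2).
Coda profile 6-3-2 — falls from the nucleus.

yes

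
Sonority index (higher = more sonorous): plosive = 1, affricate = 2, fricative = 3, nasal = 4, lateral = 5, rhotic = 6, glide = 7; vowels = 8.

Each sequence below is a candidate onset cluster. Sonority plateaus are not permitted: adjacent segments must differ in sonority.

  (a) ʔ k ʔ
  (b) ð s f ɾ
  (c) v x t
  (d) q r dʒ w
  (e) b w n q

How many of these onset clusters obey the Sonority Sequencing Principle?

0

(a) ʔ k ʔ: profile 1-1-1 — violates.
(b) ð s f ɾ: profile 3-3-3-6 — violates.
(c) v x t: profile 3-3-1 — violates.
(d) q r dʒ w: profile 1-6-2-7 — violates.
(e) b w n q: profile 1-7-4-1 — violates.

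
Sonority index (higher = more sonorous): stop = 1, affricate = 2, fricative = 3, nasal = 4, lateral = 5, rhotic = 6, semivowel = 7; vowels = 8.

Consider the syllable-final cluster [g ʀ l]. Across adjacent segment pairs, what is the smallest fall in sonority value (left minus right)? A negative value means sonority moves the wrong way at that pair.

-5

/g/ is a stop (sonority 1).
/ʀ/ is a rhotic (sonority 6).
/l/ is a lateral (sonority 5).
/g/→/ʀ/: change -5.
/ʀ/→/l/: change +1.
Minimum = -5.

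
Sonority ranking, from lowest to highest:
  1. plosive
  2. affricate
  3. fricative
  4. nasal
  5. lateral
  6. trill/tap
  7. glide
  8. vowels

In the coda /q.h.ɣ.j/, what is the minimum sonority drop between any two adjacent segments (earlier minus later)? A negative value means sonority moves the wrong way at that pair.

/q/ is a plosive (sonority 1).
/h/ is a fricative (sonority 3).
/ɣ/ is a fricative (sonority 3).
/j/ is a glide (sonority 7).
/q/→/h/: change -2.
/h/→/ɣ/: change +0.
/ɣ/→/j/: change -4.
Minimum = -4.

-4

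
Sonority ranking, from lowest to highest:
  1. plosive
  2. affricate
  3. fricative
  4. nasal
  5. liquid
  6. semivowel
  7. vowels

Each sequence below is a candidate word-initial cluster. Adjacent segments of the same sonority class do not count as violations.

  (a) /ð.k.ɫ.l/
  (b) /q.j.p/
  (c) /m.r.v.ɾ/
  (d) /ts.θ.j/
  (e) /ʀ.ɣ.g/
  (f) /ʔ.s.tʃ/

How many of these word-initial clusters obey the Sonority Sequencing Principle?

1

(a) sonority 3-1-5-5: ill-formed.
(b) sonority 1-6-1: ill-formed.
(c) sonority 4-5-3-5: ill-formed.
(d) sonority 2-3-6: well-formed.
(e) sonority 5-3-1: ill-formed.
(f) sonority 1-3-2: ill-formed.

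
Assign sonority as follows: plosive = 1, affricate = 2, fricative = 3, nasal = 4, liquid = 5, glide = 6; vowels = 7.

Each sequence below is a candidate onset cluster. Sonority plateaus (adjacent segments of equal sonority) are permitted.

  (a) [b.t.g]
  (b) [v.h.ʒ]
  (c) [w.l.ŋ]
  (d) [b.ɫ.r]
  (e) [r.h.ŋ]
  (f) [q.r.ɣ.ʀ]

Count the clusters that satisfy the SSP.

3

(a) 1-1-1 → obeys
(b) 3-3-3 → obeys
(c) 6-5-4 → violates
(d) 1-5-5 → obeys
(e) 5-3-4 → violates
(f) 1-5-3-5 → violates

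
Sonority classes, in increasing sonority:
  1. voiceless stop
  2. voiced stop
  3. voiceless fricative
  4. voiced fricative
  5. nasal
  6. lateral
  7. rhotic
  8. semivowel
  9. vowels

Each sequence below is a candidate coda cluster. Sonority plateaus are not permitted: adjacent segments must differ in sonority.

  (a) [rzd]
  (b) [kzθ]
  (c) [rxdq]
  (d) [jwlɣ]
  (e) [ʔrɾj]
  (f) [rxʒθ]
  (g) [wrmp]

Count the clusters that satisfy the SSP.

(a) 7-4-2 → obeys
(b) 1-4-3 → violates
(c) 7-3-2-1 → obeys
(d) 8-8-6-4 → violates
(e) 1-7-7-8 → violates
(f) 7-3-4-3 → violates
(g) 8-7-5-1 → obeys

3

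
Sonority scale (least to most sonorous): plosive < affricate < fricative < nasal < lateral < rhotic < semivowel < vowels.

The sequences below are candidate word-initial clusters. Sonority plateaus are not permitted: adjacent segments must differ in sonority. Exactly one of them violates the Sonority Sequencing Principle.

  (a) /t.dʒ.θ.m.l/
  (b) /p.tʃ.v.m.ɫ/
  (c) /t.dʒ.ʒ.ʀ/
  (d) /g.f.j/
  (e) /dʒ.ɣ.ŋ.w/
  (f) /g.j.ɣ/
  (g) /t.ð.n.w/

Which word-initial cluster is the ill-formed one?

f

(a) /t.dʒ.θ.m.l/: profile 1-2-3-4-5 — obeys.
(b) /p.tʃ.v.m.ɫ/: profile 1-2-3-4-5 — obeys.
(c) /t.dʒ.ʒ.ʀ/: profile 1-2-3-6 — obeys.
(d) /g.f.j/: profile 1-3-7 — obeys.
(e) /dʒ.ɣ.ŋ.w/: profile 2-3-4-7 — obeys.
(f) /g.j.ɣ/: profile 1-7-3 — violates.
(g) /t.ð.n.w/: profile 1-3-4-7 — obeys.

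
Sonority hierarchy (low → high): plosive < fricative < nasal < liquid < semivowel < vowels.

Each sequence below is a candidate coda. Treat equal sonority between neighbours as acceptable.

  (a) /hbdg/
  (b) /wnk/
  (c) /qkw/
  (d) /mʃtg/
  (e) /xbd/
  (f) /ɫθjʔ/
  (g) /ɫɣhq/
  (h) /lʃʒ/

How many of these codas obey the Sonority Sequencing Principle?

6

(a) sonority 2-1-1-1: well-formed.
(b) sonority 5-3-1: well-formed.
(c) sonority 1-1-5: ill-formed.
(d) sonority 3-2-1-1: well-formed.
(e) sonority 2-1-1: well-formed.
(f) sonority 4-2-5-1: ill-formed.
(g) sonority 4-2-2-1: well-formed.
(h) sonority 4-2-2: well-formed.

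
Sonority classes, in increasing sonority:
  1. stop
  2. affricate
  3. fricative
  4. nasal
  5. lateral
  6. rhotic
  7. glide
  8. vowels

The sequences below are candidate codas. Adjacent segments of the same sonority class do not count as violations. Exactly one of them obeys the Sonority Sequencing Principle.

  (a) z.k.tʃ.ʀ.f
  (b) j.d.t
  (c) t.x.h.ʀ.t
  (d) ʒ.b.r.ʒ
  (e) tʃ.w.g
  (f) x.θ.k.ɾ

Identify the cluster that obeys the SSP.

b

(a) sonority 3-1-2-6-3: ill-formed.
(b) sonority 7-1-1: well-formed.
(c) sonority 1-3-3-6-1: ill-formed.
(d) sonority 3-1-6-3: ill-formed.
(e) sonority 2-7-1: ill-formed.
(f) sonority 3-3-1-6: ill-formed.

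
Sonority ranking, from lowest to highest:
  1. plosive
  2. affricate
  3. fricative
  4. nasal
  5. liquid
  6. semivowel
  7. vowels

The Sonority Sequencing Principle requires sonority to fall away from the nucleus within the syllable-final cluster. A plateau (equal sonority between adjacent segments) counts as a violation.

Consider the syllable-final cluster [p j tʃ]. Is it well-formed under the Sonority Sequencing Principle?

/p/ — plosive, sonority 1.
/j/ — semivowel, sonority 6.
/tʃ/ — affricate, sonority 2.
The profile is 1-6-2. Between /p/ (1) and /j/ (6) sonority does not fall, so the cluster violates the SSP.

no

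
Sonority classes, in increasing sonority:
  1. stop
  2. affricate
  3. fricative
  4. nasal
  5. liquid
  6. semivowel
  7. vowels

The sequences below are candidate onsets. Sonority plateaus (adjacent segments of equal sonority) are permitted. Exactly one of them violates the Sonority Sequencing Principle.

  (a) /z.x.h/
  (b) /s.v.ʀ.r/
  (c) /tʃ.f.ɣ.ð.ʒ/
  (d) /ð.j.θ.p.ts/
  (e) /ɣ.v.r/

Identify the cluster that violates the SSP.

d

(a) 3-3-3 → obeys
(b) 3-3-5-5 → obeys
(c) 2-3-3-3-3 → obeys
(d) 3-6-3-1-2 → violates
(e) 3-3-5 → obeys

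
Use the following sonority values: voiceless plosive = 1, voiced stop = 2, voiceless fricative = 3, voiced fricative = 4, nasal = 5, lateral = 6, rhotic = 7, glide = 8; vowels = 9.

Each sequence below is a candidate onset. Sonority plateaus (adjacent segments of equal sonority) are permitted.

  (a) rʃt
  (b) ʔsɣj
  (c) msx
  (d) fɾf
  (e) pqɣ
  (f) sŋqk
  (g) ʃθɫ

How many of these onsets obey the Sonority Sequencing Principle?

3

(a) 7-3-1 → violates
(b) 1-3-4-8 → obeys
(c) 5-3-3 → violates
(d) 3-7-3 → violates
(e) 1-1-4 → obeys
(f) 3-5-1-1 → violates
(g) 3-3-6 → obeys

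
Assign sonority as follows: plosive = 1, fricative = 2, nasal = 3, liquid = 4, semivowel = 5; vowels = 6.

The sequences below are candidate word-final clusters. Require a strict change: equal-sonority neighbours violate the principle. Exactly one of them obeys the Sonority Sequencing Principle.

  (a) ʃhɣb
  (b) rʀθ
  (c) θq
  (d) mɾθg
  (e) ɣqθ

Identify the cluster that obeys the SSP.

(a) ʃhɣb: profile 2-2-2-1 — violates.
(b) rʀθ: profile 4-4-2 — violates.
(c) θq: profile 2-1 — obeys.
(d) mɾθg: profile 3-4-2-1 — violates.
(e) ɣqθ: profile 2-1-2 — violates.

c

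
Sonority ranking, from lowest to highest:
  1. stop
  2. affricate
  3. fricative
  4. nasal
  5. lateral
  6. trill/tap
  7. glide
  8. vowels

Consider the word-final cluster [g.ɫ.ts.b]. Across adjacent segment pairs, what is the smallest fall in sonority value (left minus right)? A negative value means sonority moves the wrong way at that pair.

/g/: stop = 1.
/ɫ/: lateral = 5.
/ts/: affricate = 2.
/b/: stop = 1.
/g/→/ɫ/: change -4.
/ɫ/→/ts/: change +3.
/ts/→/b/: change +1.
Minimum = -4.

-4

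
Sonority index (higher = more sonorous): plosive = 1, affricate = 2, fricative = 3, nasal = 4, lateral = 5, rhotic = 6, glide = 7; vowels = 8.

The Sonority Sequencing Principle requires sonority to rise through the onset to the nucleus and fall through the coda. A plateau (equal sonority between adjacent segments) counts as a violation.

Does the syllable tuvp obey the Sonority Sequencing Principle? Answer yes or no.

Onset: /t/ is a plosive (sonority 1); then the nucleus /u/ (sonority 8).
Onset profile 1-8 — rises to the nucleus.
Coda: /v/ is a fricative (sonority 3), /p/ is a plosive (sonority 1).
Coda profile 8-3-1 — falls from the nucleus.

yes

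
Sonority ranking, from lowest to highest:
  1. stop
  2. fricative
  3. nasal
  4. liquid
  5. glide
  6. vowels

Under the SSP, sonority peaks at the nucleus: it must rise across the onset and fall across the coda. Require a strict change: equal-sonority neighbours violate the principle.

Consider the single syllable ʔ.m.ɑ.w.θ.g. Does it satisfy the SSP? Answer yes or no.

Onset: /ʔ/ is a stop (sonority 1), /m/ is a nasal (sonority 3); then the nucleus /ɑ/ (sonority 6).
Onset profile 1-3-6 — rises to the nucleus.
Coda: /w/ is a glide (sonority 5), /θ/ is a fricative (sonority 2), /g/ is a stop (sonority 1).
Coda profile 6-5-2-1 — falls from the nucleus.

yes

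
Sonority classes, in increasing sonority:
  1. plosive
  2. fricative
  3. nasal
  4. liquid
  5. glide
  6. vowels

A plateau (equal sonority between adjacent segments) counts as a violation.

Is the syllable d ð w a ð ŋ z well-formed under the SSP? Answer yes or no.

Onset: /d/ is a plosive (sonority 1), /ð/ is a fricative (sonority 2), /w/ is a glide (sonority 5); then the nucleus /a/ (sonority 6).
Onset profile 1-2-5-6 — rises to the nucleus.
Coda: /ð/ is a fricative (sonority 2), /ŋ/ is a nasal (sonority 3), /z/ is a fricative (sonority 2).
Coda profile 6-2-3-2 — does not strictly fall throughout.

no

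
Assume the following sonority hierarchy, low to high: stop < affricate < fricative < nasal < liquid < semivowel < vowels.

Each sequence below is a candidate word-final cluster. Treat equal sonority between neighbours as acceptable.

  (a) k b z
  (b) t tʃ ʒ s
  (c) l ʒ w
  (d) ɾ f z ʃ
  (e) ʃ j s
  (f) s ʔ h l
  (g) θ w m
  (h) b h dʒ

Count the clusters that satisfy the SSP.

(a) 1-1-3 → violates
(b) 1-2-3-3 → violates
(c) 5-3-6 → violates
(d) 5-3-3-3 → obeys
(e) 3-6-3 → violates
(f) 3-1-3-5 → violates
(g) 3-6-4 → violates
(h) 1-3-2 → violates

1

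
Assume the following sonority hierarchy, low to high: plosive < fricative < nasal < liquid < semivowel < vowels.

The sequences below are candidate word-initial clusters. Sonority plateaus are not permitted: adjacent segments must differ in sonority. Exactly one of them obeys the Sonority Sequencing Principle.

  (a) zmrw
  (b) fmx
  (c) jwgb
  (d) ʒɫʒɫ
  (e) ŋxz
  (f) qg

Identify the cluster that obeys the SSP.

(a) zmrw: profile 2-3-4-5 — obeys.
(b) fmx: profile 2-3-2 — violates.
(c) jwgb: profile 5-5-1-1 — violates.
(d) ʒɫʒɫ: profile 2-4-2-4 — violates.
(e) ŋxz: profile 3-2-2 — violates.
(f) qg: profile 1-1 — violates.

a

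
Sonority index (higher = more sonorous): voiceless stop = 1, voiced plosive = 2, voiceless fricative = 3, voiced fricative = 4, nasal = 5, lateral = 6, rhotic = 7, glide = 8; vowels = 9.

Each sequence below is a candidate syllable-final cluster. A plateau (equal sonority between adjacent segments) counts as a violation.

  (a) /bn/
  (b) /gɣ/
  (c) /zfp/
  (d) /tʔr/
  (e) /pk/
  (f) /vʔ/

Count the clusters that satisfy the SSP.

(a) /bn/: profile 2-5 — violates.
(b) /gɣ/: profile 2-4 — violates.
(c) /zfp/: profile 4-3-1 — obeys.
(d) /tʔr/: profile 1-1-7 — violates.
(e) /pk/: profile 1-1 — violates.
(f) /vʔ/: profile 4-1 — obeys.

2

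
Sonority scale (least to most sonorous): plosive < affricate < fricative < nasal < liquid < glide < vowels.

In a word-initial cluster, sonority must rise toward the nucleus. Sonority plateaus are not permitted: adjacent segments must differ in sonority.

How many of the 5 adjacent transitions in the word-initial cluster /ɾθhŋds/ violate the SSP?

/ɾ/ is a liquid (sonority 5).
/θ/ is a fricative (sonority 3).
/h/ is a fricative (sonority 3).
/ŋ/ is a nasal (sonority 4).
/d/ is a plosive (sonority 1).
/s/ is a fricative (sonority 3).
/ɾ/→/θ/: 5→3 (does not rise) — violation.
/θ/→/h/: 3→3 (plateau) — violation.
/h/→/ŋ/: 3→4 (rises) — ok.
/ŋ/→/d/: 4→1 (does not rise) — violation.
/d/→/s/: 1→3 (rises) — ok.

3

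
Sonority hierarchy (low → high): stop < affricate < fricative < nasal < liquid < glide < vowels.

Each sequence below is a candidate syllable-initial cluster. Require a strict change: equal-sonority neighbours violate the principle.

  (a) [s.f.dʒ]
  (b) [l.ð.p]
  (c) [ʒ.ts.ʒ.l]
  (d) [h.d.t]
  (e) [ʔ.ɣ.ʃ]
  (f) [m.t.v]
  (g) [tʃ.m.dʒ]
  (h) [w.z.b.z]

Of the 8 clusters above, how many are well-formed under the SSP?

(a) 3-3-2 → violates
(b) 5-3-1 → violates
(c) 3-2-3-5 → violates
(d) 3-1-1 → violates
(e) 1-3-3 → violates
(f) 4-1-3 → violates
(g) 2-4-2 → violates
(h) 6-3-1-3 → violates

0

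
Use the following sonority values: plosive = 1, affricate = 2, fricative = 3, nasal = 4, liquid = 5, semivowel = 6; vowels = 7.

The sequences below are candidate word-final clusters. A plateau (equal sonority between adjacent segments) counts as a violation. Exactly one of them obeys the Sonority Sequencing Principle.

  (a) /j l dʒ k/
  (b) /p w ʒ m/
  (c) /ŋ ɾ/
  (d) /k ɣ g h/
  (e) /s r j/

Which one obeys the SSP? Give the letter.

a

(a) /j l dʒ k/: profile 6-5-2-1 — obeys.
(b) /p w ʒ m/: profile 1-6-3-4 — violates.
(c) /ŋ ɾ/: profile 4-5 — violates.
(d) /k ɣ g h/: profile 1-3-1-3 — violates.
(e) /s r j/: profile 3-5-6 — violates.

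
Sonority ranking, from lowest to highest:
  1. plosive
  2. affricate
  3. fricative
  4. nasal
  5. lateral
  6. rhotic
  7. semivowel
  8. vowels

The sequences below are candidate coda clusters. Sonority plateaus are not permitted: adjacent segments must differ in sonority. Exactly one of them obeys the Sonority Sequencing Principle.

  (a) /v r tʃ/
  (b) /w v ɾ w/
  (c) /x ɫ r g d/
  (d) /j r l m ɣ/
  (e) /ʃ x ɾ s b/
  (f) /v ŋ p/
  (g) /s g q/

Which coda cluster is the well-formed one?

d

(a) /v r tʃ/: profile 3-6-2 — violates.
(b) /w v ɾ w/: profile 7-3-6-7 — violates.
(c) /x ɫ r g d/: profile 3-5-6-1-1 — violates.
(d) /j r l m ɣ/: profile 7-6-5-4-3 — obeys.
(e) /ʃ x ɾ s b/: profile 3-3-6-3-1 — violates.
(f) /v ŋ p/: profile 3-4-1 — violates.
(g) /s g q/: profile 3-1-1 — violates.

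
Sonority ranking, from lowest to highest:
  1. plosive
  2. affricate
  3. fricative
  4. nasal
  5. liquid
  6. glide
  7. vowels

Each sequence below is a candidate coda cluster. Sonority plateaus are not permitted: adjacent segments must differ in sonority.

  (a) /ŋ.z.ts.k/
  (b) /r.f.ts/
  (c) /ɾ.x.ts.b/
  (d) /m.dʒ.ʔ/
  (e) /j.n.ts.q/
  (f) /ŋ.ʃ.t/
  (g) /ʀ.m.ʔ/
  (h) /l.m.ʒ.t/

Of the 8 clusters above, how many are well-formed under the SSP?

(a) 4-3-2-1 → obeys
(b) 5-3-2 → obeys
(c) 5-3-2-1 → obeys
(d) 4-2-1 → obeys
(e) 6-4-2-1 → obeys
(f) 4-3-1 → obeys
(g) 5-4-1 → obeys
(h) 5-4-3-1 → obeys

8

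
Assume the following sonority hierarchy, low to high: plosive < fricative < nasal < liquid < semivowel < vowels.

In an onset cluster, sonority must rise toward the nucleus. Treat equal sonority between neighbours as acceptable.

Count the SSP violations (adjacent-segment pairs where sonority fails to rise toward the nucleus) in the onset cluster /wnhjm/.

3

/w/ — semivowel, sonority 5.
/n/ — nasal, sonority 3.
/h/ — fricative, sonority 2.
/j/ — semivowel, sonority 5.
/m/ — nasal, sonority 3.
/w/→/n/: 5→3 (does not rise) — violation.
/n/→/h/: 3→2 (does not rise) — violation.
/h/→/j/: 2→5 (rises) — ok.
/j/→/m/: 5→3 (does not rise) — violation.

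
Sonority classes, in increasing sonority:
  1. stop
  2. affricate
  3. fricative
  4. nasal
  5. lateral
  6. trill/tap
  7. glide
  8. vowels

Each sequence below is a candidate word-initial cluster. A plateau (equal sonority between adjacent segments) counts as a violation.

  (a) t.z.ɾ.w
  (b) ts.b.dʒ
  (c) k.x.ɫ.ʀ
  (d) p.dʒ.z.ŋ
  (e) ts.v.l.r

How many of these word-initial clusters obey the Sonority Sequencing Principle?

(a) sonority 1-3-6-7: well-formed.
(b) sonority 2-1-2: ill-formed.
(c) sonority 1-3-5-6: well-formed.
(d) sonority 1-2-3-4: well-formed.
(e) sonority 2-3-5-6: well-formed.

4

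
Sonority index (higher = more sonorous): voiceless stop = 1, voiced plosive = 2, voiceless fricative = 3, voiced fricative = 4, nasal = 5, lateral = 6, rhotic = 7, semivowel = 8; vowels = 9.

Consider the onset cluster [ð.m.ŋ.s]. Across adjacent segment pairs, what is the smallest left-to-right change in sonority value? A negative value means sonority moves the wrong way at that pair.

-2

/ð/ — voiced fricative, sonority 4.
/m/ — nasal, sonority 5.
/ŋ/ — nasal, sonority 5.
/s/ — voiceless fricative, sonority 3.
/ð/→/m/: change +1.
/m/→/ŋ/: change +0.
/ŋ/→/s/: change -2.
Minimum = -2.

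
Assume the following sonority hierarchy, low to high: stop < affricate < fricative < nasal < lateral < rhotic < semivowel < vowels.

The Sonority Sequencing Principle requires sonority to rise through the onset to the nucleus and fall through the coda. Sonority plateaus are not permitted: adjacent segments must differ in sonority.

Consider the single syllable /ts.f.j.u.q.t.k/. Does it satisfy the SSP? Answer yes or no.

Onset: /ts/ is an affricate (sonority 2), /f/ is a fricative (sonority 3), /j/ is a semivowel (sonority 7); then the nucleus /u/ (sonority 8).
Onset profile 2-3-7-8 — rises to the nucleus.
Coda: /q/ is a stop (sonority 1), /t/ is a stop (sonority 1), /k/ is a stop (sonority 1).
Coda profile 8-1-1-1 — does not strictly fall throughout.

no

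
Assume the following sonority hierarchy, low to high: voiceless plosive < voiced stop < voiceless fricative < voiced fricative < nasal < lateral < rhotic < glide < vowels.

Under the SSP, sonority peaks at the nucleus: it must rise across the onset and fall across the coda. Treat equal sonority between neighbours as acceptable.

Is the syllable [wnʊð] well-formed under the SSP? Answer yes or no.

no

Onset: /w/ is a glide (sonority 8), /n/ is a nasal (sonority 5); then the nucleus /ʊ/ (sonority 9).
Onset profile 8-5-9 — does not rise throughout.
Coda: /ð/ is a voiced fricative (sonority 4).
Coda profile 9-4 — falls from the nucleus.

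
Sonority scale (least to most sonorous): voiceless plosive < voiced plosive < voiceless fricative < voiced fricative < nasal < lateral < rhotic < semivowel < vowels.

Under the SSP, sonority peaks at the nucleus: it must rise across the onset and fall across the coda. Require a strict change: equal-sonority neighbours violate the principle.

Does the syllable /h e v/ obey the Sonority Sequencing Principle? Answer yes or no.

yes

Onset: /h/ is a voiceless fricative (sonority 3); then the nucleus /e/ (sonority 9).
Onset profile 3-9 — rises to the nucleus.
Coda: /v/ is a voiced fricative (sonority 4).
Coda profile 9-4 — falls from the nucleus.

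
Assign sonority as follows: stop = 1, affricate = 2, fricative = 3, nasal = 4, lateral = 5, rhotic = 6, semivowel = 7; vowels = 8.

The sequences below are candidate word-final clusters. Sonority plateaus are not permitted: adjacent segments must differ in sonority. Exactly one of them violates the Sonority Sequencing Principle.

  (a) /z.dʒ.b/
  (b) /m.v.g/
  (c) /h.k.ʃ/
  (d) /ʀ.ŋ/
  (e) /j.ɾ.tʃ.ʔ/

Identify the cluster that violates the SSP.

(a) /z.dʒ.b/: profile 3-2-1 — obeys.
(b) /m.v.g/: profile 4-3-1 — obeys.
(c) /h.k.ʃ/: profile 3-1-3 — violates.
(d) /ʀ.ŋ/: profile 6-4 — obeys.
(e) /j.ɾ.tʃ.ʔ/: profile 7-6-2-1 — obeys.

c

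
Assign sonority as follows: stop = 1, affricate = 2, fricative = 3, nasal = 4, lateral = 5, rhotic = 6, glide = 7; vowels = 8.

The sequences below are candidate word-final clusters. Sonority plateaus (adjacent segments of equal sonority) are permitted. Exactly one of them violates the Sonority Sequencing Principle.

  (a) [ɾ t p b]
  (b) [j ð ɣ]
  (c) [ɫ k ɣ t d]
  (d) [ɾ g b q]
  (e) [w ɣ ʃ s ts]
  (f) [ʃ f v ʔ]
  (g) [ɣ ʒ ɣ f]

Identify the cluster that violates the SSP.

c

(a) 6-1-1-1 → obeys
(b) 7-3-3 → obeys
(c) 5-1-3-1-1 → violates
(d) 6-1-1-1 → obeys
(e) 7-3-3-3-2 → obeys
(f) 3-3-3-1 → obeys
(g) 3-3-3-3 → obeys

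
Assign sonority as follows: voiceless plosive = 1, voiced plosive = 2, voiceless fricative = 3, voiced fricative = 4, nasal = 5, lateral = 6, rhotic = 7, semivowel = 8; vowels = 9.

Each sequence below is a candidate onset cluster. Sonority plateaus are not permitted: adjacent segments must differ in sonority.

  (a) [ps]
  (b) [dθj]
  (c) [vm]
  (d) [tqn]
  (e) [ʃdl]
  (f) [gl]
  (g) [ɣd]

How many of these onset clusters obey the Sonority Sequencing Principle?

(a) [ps]: profile 1-3 — obeys.
(b) [dθj]: profile 2-3-8 — obeys.
(c) [vm]: profile 4-5 — obeys.
(d) [tqn]: profile 1-1-5 — violates.
(e) [ʃdl]: profile 3-2-6 — violates.
(f) [gl]: profile 2-6 — obeys.
(g) [ɣd]: profile 4-2 — violates.

4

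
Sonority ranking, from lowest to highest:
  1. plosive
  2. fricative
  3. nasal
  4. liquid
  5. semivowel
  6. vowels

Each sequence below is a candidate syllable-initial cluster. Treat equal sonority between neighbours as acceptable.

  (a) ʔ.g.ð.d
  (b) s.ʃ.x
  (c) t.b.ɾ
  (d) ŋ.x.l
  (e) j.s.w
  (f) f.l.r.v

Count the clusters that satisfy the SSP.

(a) ʔ.g.ð.d: profile 1-1-2-1 — violates.
(b) s.ʃ.x: profile 2-2-2 — obeys.
(c) t.b.ɾ: profile 1-1-4 — obeys.
(d) ŋ.x.l: profile 3-2-4 — violates.
(e) j.s.w: profile 5-2-5 — violates.
(f) f.l.r.v: profile 2-4-4-2 — violates.

2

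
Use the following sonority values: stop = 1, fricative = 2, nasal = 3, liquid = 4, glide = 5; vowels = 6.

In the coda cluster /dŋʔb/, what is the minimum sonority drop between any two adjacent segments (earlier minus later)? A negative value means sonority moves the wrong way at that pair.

-2

/d/ is a stop (sonority 1).
/ŋ/ is a nasal (sonority 3).
/ʔ/ is a stop (sonority 1).
/b/ is a stop (sonority 1).
/d/→/ŋ/: change -2.
/ŋ/→/ʔ/: change +2.
/ʔ/→/b/: change +0.
Minimum = -2.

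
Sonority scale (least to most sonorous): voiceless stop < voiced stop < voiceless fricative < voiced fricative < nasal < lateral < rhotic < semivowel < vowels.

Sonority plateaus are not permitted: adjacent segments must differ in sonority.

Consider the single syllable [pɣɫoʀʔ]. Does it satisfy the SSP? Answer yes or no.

yes

Onset: /p/ is a voiceless stop (sonority 1), /ɣ/ is a voiced fricative (sonority 4), /ɫ/ is a lateral (sonority 6); then the nucleus /o/ (sonority 9).
Onset profile 1-4-6-9 — rises to the nucleus.
Coda: /ʀ/ is a rhotic (sonority 7), /ʔ/ is a voiceless stop (sonority 1).
Coda profile 9-7-1 — falls from the nucleus.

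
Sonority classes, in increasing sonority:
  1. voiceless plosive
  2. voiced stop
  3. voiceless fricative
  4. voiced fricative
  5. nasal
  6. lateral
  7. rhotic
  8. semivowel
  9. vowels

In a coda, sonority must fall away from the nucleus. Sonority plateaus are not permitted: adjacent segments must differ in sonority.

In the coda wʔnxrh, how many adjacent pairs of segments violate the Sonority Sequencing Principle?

2

/w/ is a semivowel (sonority 8).
/ʔ/ is a voiceless plosive (sonority 1).
/n/ is a nasal (sonority 5).
/x/ is a voiceless fricative (sonority 3).
/r/ is a rhotic (sonority 7).
/h/ is a voiceless fricative (sonority 3).
/w/→/ʔ/: 8→1 (falls) — ok.
/ʔ/→/n/: 1→5 (does not fall) — violation.
/n/→/x/: 5→3 (falls) — ok.
/x/→/r/: 3→7 (does not fall) — violation.
/r/→/h/: 7→3 (falls) — ok.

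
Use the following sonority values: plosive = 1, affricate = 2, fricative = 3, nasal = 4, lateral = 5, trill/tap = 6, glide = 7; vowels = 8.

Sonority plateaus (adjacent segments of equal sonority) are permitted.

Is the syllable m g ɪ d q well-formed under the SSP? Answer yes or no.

no

Onset: /m/ is a nasal (sonority 4), /g/ is a plosive (sonority 1); then the nucleus /ɪ/ (sonority 8).
Onset profile 4-1-8 — does not rise throughout.
Coda: /d/ is a plosive (sonority 1), /q/ is a plosive (sonority 1).
Coda profile 8-1-1 — falls from the nucleus.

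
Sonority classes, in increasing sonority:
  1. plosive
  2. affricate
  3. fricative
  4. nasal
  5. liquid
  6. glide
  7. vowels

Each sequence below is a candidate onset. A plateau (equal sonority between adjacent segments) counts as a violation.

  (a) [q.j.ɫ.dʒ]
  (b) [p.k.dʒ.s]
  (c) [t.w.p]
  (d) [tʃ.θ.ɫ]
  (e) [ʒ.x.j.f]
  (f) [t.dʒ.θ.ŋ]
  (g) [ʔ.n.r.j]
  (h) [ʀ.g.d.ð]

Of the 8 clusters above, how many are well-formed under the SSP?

(a) 1-6-5-2 → violates
(b) 1-1-2-3 → violates
(c) 1-6-1 → violates
(d) 2-3-5 → obeys
(e) 3-3-6-3 → violates
(f) 1-2-3-4 → obeys
(g) 1-4-5-6 → obeys
(h) 5-1-1-3 → violates

3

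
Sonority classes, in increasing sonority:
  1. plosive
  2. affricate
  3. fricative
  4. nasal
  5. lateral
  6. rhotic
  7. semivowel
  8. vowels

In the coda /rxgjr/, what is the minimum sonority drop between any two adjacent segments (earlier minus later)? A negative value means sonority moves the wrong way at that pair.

/r/ is a rhotic (sonority 6).
/x/ is a fricative (sonority 3).
/g/ is a plosive (sonority 1).
/j/ is a semivowel (sonority 7).
/r/ is a rhotic (sonority 6).
/r/→/x/: change +3.
/x/→/g/: change +2.
/g/→/j/: change -6.
/j/→/r/: change +1.
Minimum = -6.

-6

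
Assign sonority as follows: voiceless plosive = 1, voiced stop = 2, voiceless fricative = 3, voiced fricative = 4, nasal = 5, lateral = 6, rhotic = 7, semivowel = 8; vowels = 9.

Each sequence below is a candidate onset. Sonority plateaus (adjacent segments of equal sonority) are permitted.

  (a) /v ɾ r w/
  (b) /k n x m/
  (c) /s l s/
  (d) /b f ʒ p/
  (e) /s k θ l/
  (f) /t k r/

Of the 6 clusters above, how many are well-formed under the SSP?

2

(a) sonority 4-7-7-8: well-formed.
(b) sonority 1-5-3-5: ill-formed.
(c) sonority 3-6-3: ill-formed.
(d) sonority 2-3-4-1: ill-formed.
(e) sonority 3-1-3-6: ill-formed.
(f) sonority 1-1-7: well-formed.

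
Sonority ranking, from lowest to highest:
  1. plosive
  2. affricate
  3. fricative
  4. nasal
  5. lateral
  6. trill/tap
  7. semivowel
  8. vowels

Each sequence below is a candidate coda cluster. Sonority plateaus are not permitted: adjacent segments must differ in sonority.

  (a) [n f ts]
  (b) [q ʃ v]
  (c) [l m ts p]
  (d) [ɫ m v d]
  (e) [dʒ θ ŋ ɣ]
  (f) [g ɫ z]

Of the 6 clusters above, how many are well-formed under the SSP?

(a) 4-3-2 → obeys
(b) 1-3-3 → violates
(c) 5-4-2-1 → obeys
(d) 5-4-3-1 → obeys
(e) 2-3-4-3 → violates
(f) 1-5-3 → violates

3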